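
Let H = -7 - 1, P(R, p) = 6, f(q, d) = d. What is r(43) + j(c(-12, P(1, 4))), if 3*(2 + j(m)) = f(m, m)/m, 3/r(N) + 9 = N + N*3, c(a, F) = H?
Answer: -806/489 ≈ -1.6483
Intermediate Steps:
H = -8
c(a, F) = -8
r(N) = 3/(-9 + 4*N) (r(N) = 3/(-9 + (N + N*3)) = 3/(-9 + (N + 3*N)) = 3/(-9 + 4*N))
j(m) = -5/3 (j(m) = -2 + (m/m)/3 = -2 + (⅓)*1 = -2 + ⅓ = -5/3)
r(43) + j(c(-12, P(1, 4))) = 3/(-9 + 4*43) - 5/3 = 3/(-9 + 172) - 5/3 = 3/163 - 5/3 = -806/489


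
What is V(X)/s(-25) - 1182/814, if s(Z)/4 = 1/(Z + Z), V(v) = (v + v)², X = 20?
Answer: -8140591/407 ≈ -20001.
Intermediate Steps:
V(v) = 4*v² (V(v) = (2*v)² = 4*v²)
s(Z) = 2/Z (s(Z) = 4/(Z + Z) = 4/((2*Z)) = 4*(1/(2*Z)) = 2/Z)
V(X)/s(-25) - 1182/814 = (4*20²)/((2/(-25))) - 1182/814 = (4*400)/((2*(-1/25))) - 1182*1/814 = 1600/(-2/25) - 591/407 = 1600*(-25/2) - 591/407 = -20000 - 591/407 = -8140591/407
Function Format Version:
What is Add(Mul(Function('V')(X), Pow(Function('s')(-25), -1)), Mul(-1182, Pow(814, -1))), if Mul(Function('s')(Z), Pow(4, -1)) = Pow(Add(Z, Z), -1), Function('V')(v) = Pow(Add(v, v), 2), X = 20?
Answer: Rational(-8140591, 407) ≈ -20001.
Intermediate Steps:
Function('V')(v) = Mul(4, Pow(v, 2)) (Function('V')(v) = Pow(Mul(2, v), 2) = Mul(4, Pow(v, 2)))
Function('s')(Z) = Mul(2, Pow(Z, -1)) (Function('s')(Z) = Mul(4, Pow(Add(Z, Z), -1)) = Mul(4, Pow(Mul(2, Z), -1)) = Mul(4, Mul(Rational(1, 2), Pow(Z, -1))) = Mul(2, Pow(Z, -1)))
Add(Mul(Function('V')(X), Pow(Function('s')(-25), -1)), Mul(-1182, Pow(814, -1))) = Add(Mul(Mul(4, Pow(20, 2)), Pow(Mul(2, Pow(-25, -1)), -1)), Mul(-1182, Pow(814, -1))) = Add(Mul(Mul(4, 400), Pow(Mul(2, Rational(-1, 25)), -1)), Mul(-1182, Rational(1, 814))) = Add(Mul(1600, Pow(Rational(-2, 25), -1)), Rational(-591, 407)) = Add(Mul(1600, Rational(-25, 2)), Rational(-591, 407)) = Add(-20000, Rational(-591, 407)) = Rational(-8140591, 407)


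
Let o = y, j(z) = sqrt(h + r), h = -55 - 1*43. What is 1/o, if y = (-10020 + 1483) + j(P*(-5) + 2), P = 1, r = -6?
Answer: -8537/72880473 - 2*I*sqrt(26)/72880473 ≈ -0.00011714 - 1.3993e-7*I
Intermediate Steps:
h = -98 (h = -55 - 43 = -98)
j(z) = 2*I*sqrt(26) (j(z) = sqrt(-98 - 6) = sqrt(-104) = 2*I*sqrt(26))
y = -8537 + 2*I*sqrt(26) (y = (-10020 + 1483) + 2*I*sqrt(26) = -8537 + 2*I*sqrt(26) ≈ -8537.0 + 10.198*I)
o = -8537 + 2*I*sqrt(26) ≈ -8537.0 + 10.198*I
1/o = 1/(-8537 + 2*I*sqrt(26))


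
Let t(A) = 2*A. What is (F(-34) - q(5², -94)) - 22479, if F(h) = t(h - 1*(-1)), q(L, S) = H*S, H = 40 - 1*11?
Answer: -19819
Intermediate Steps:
H = 29 (H = 40 - 11 = 29)
q(L, S) = 29*S
F(h) = 2 + 2*h (F(h) = 2*(h - 1*(-1)) = 2*(h + 1) = 2*(1 + h) = 2 + 2*h)
(F(-34) - q(5², -94)) - 22479 = ((2 + 2*(-34)) - 29*(-94)) - 22479 = ((2 - 68) - 1*(-2726)) - 22479 = (-66 + 2726) - 22479 = 2660 - 22479 = -19819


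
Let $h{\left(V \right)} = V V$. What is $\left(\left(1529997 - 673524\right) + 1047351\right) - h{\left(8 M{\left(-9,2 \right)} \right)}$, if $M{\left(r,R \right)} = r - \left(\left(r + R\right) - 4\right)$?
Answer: $1903568$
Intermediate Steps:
$M{\left(r,R \right)} = 4 - R$ ($M{\left(r,R \right)} = r - \left(\left(R + r\right) - 4\right) = r - \left(-4 + R + r\right) = 4 - R$)
$h{\left(V \right)} = V^{2}$
$\left(\left(1529997 - 673524\right) + 1047351\right) - h{\left(8 M{\left(-9,2 \right)} \right)} = \left(\left(1529997 - 673524\right) + 1047351\right) - \left(8 \left(4 - 2\right)\right)^{2} = \left(856473 + 1047351\right) - \left(8 \left(4 - 2\right)\right)^{2} = 1903824 - \left(8 \cdot 2\right)^{2} = 1903824 - 16^{2} = 1903824 - 256 = 1903568$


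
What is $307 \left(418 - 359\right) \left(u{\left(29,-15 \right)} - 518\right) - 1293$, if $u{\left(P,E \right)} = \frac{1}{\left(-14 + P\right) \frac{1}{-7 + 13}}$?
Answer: $- \frac{46882909}{5} \approx -9.3766 \cdot 10^{6}$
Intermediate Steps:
$u{\left(P,E \right)} = \frac{1}{- \frac{7}{3} + \frac{P}{6}}$ ($u{\left(P,E \right)} = \frac{1}{\left(-14 + P\right) \frac{1}{6}} = \frac{1}{- \frac{7}{3} + \frac{P}{6}}$)
$307 \left(418 - 359\right) \left(u{\left(29,-15 \right)} - 518\right) - 1293 = 307 \left(418 - 359\right) \left(\frac{6}{-14 + 29} - 518\right) - 1293 = 307 \cdot 59 \left(\frac{6}{15} - 518\right) - 1293 = 307 \cdot 59 \left(6 \cdot \frac{1}{15} - 518\right) - 1293 = 307 \cdot 59 \left(\frac{2}{5} - 518\right) - 1293 = 307 \cdot 59 \left(- \frac{2588}{5}\right) - 1293 = 307 \left(- \frac{152692}{5}\right) - 1293 = - \frac{46876444}{5} - 1293 = - \frac{46882909}{5}$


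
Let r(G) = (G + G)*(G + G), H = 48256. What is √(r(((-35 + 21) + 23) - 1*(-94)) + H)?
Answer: 2*√22673 ≈ 301.15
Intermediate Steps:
r(G) = 4*G² (r(G) = (2*G)*(2*G) = 4*G²)
√(r(((-35 + 21) + 23) - 1*(-94)) + H) = √(4*(((-35 + 21) + 23) - 1*(-94))² + 48256) = √(4*((-14 + 23) + 94)² + 48256) = √(4*(9 + 94)² + 48256) = √(4*103² + 48256) = √(4*10609 + 48256) = √(42436 + 48256) = √90692 = 2*√22673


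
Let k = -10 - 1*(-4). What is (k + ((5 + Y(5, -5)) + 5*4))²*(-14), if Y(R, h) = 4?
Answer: -7406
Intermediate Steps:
k = -6 (k = -10 + 4 = -6)
(k + ((5 + Y(5, -5)) + 5*4))²*(-14) = (-6 + ((5 + 4) + 5*4))²*(-14) = (-6 + (9 + 20))²*(-14) = (-6 + 29)²*(-14) = 23²*(-14) = 529*(-14) = -7406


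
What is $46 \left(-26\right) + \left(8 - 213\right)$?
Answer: $-1401$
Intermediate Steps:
$46 \left(-26\right) + \left(8 - 213\right) = -1196 - 205 = -1401$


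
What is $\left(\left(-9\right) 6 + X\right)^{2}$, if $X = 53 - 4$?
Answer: $25$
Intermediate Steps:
$X = 49$
$\left(\left(-9\right) 6 + X\right)^{2} = \left(\left(-9\right) 6 + 49\right)^{2} = \left(-54 + 49\right)^{2} = \left(-5\right)^{2} = 25$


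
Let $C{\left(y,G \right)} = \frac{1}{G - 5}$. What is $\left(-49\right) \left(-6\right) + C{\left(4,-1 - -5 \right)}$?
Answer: $293$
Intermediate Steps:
$C{\left(y,G \right)} = \frac{1}{-5 + G}$
$\left(-49\right) \left(-6\right) + C{\left(4,-1 - -5 \right)} = \left(-49\right) \left(-6\right) + \frac{1}{-5 - -4} = 294 + \frac{1}{-5 + \left(-1 + 5\right)} = 294 + \frac{1}{-5 + 4} = 294 + \frac{1}{-1} = 294 - 1 = 293$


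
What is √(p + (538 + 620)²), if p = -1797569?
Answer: I*√456605 ≈ 675.73*I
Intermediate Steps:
√(p + (538 + 620)²) = √(-1797569 + (538 + 620)²) = √(-1797569 + 1158²) = √(-1797569 + 1340964) = √(-456605) = I*√456605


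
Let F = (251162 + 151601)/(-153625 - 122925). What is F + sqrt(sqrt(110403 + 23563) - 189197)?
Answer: -402763/276550 + I*sqrt(189197 - 7*sqrt(2734)) ≈ -1.4564 + 434.55*I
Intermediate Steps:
F = -402763/276550 (F = 402763/(-276550) = 402763*(-1/276550) = -402763/276550 ≈ -1.4564)
F + sqrt(sqrt(110403 + 23563) - 189197) = -402763/276550 + sqrt(sqrt(110403 + 23563) - 189197) = -402763/276550 + sqrt(sqrt(133966) - 189197) = -402763/276550 + sqrt(7*sqrt(2734) - 189197) = -402763/276550 + sqrt(-189197 + 7*sqrt(2734))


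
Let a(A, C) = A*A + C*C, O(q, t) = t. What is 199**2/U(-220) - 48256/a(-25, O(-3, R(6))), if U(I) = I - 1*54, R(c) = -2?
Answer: -38131173/172346 ≈ -221.25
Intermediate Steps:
a(A, C) = A**2 + C**2
U(I) = -54 + I (U(I) = I - 54 = -54 + I)
199**2/U(-220) - 48256/a(-25, O(-3, R(6))) = 199**2/(-54 - 220) - 48256/((-25)**2 + (-2)**2) = 39601/(-274) - 48256/(625 + 4) = 39601*(-1/274) - 48256/629 = -39601/274 - 48256*1/629 = -39601/274 - 48256/629 = -38131173/172346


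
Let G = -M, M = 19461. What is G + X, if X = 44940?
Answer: 25479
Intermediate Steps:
G = -19461 (G = -1*19461 = -19461)
G + X = -19461 + 44940 = 25479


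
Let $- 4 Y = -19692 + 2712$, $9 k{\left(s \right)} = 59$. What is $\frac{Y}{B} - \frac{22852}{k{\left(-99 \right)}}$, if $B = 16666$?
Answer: $- \frac{3427412433}{983294} \approx -3485.6$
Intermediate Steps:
$k{\left(s \right)} = \frac{59}{9}$ ($k{\left(s \right)} = \frac{1}{9} \cdot 59 = \frac{59}{9}$)
$Y = 4245$ ($Y = - \frac{-19692 + 2712}{4} = \left(- \frac{1}{4}\right) \left(-16980\right) = 4245$)
$\frac{Y}{B} - \frac{22852}{k{\left(-99 \right)}} = \frac{4245}{16666} - \frac{22852}{\frac{59}{9}} = 4245 \cdot \frac{1}{16666} - \frac{205668}{59} = \frac{4245}{16666} - \frac{205668}{59} = - \frac{3427412433}{983294}$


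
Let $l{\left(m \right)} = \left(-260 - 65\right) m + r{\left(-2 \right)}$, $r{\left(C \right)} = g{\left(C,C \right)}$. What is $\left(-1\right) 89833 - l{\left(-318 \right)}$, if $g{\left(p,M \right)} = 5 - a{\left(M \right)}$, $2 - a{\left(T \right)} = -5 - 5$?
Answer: $-193176$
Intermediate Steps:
$a{\left(T \right)} = 12$ ($a{\left(T \right)} = 2 - \left(-5 - 5\right) = 2 - -10 = 2 + 10 = 12$)
$g{\left(p,M \right)} = -7$ ($g{\left(p,M \right)} = 5 - 12 = -7$)
$r{\left(C \right)} = -7$
$l{\left(m \right)} = -7 - 325 m$ ($l{\left(m \right)} = \left(-260 - 65\right) m - 7 = - 325 m - 7 = -7 - 325 m$)
$\left(-1\right) 89833 - l{\left(-318 \right)} = \left(-1\right) 89833 - \left(-7 - -103350\right) = -89833 - \left(-7 + 103350\right) = -89833 - 103343 = -193176$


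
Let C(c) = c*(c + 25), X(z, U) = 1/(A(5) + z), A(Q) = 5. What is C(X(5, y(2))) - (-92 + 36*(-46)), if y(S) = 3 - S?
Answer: 175051/100 ≈ 1750.5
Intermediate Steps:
X(z, U) = 1/(5 + z)
C(c) = c*(25 + c)
C(X(5, y(2))) - (-92 + 36*(-46)) = (25 + 1/(5 + 5))/(5 + 5) - (-92 + 36*(-46)) = (25 + 1/10)/10 - (-92 - 1656) = (25 + 1/10)/10 - 1*(-1748) = (1/10)*(251/10) + 1748 = 251/100 + 1748 = 175051/100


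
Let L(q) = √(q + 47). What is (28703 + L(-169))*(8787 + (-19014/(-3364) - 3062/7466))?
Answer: 1584568102350233/6278906 + 55205661511*I*√122/6278906 ≈ 2.5236e+8 + 97114.0*I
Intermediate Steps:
L(q) = √(47 + q)
(28703 + L(-169))*(8787 + (-19014/(-3364) - 3062/7466)) = (28703 + √(47 - 169))*(8787 + (-19014/(-3364) - 3062/7466)) = (28703 + √(-122))*(8787 + (-19014*(-1/3364) - 3062*1/7466)) = (28703 + I*√122)*(8787 + (9507/1682 - 1531/3733)) = (28703 + I*√122)*(8787 + 32914489/6278906) = (28703 + I*√122)*(55205661511/6278906) = 1584568102350233/6278906 + 55205661511*I*√122/6278906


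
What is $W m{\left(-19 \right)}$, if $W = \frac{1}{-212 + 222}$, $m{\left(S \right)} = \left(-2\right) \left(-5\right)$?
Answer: $1$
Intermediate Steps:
$m{\left(S \right)} = 10$
$W = \frac{1}{10} \approx 0.1$
$W m{\left(-19 \right)} = \frac{1}{10} \cdot 10 = 1$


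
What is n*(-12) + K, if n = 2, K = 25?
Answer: 1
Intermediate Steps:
n*(-12) + K = 2*(-12) + 25 = -24 + 25 = 1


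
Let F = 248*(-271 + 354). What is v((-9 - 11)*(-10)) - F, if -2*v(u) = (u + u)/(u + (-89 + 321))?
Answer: -1111561/54 ≈ -20584.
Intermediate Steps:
F = 20584 (F = 248*83 = 20584)
v(u) = -u/(232 + u) (v(u) = -(u + u)/(2*(u + (-89 + 321))) = -2*u/(2*(u + 232)) = -2*u/(2*(232 + u)) = -u/(232 + u))
v((-9 - 11)*(-10)) - F = -(-9 - 11)*(-10)/(232 + (-9 - 11)*(-10)) - 1*20584 = -(-20*(-10))/(232 - 20*(-10)) - 20584 = -1*200/(232 + 200) - 20584 = -1*200/432 - 20584 = -1*200*1/432 - 20584 = -25/54 - 20584 = -1111561/54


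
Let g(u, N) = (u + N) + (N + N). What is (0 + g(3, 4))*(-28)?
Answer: -420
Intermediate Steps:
g(u, N) = u + 3*N (g(u, N) = (N + u) + 2*N = u + 3*N)
(0 + g(3, 4))*(-28) = (0 + (3 + 3*4))*(-28) = (0 + (3 + 12))*(-28) = (0 + 15)*(-28) = 15*(-28) = -420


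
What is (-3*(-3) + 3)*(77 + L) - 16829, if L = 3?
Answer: -15869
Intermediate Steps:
(-3*(-3) + 3)*(77 + L) - 16829 = (-3*(-3) + 3)*(77 + 3) - 16829 = (9 + 3)*80 - 16829 = 12*80 - 16829 = 960 - 16829 = -15869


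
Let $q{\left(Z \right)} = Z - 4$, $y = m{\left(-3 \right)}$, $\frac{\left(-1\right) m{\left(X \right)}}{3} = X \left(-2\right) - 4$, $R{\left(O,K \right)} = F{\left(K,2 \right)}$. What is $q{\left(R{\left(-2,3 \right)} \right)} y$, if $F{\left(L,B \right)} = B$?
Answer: $12$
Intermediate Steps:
$R{\left(O,K \right)} = 2$
$m{\left(X \right)} = 12 + 6 X$ ($m{\left(X \right)} = - 3 \left(X \left(-2\right) - 4\right) = - 3 \left(- 2 X - 4\right) = - 3 \left(-4 - 2 X\right) = 12 + 6 X$)
$y = -6$ ($y = 12 + 6 \left(-3\right) = 12 - 18 = -6$)
$q{\left(Z \right)} = -4 + Z$ ($q{\left(Z \right)} = Z - 4 = -4 + Z$)
$q{\left(R{\left(-2,3 \right)} \right)} y = \left(-4 + 2\right) \left(-6\right) = \left(-2\right) \left(-6\right) = 12$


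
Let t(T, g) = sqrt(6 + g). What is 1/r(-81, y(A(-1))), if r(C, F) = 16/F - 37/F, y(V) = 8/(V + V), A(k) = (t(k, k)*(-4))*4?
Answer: sqrt(5)/420 ≈ 0.0053240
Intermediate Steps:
A(k) = -16*sqrt(6 + k) (A(k) = (sqrt(6 + k)*(-4))*4 = -4*sqrt(6 + k)*4 = -16*sqrt(6 + k))
y(V) = 4/V (y(V) = 8/((2*V)) = 8*(1/(2*V)) = 4/V)
r(C, F) = -21/F
1/r(-81, y(A(-1))) = 1/(-21*(-4*sqrt(6 - 1))) = 1/(-21*(-4*sqrt(5))) = 1/(-(-84)*sqrt(5)) = 1/(84*sqrt(5)) = sqrt(5)/420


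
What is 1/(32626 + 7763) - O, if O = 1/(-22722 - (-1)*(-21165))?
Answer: 9364/196950227 ≈ 4.7545e-5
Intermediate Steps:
O = -1/43887 (O = 1/(-22722 - 1*21165) = 1/(-22722 - 21165) = 1/(-43887) = -1/43887 ≈ -2.2786e-5)
1/(32626 + 7763) - O = 1/(32626 + 7763) - 1*(-1/43887) = 1/40389 + 1/43887 = 9364/196950227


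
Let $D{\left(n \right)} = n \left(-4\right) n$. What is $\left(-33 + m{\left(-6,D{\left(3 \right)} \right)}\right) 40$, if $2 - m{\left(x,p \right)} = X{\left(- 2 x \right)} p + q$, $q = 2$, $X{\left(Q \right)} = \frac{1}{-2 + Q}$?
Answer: $-1176$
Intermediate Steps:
$D{\left(n \right)} = - 4 n^{2}$ ($D{\left(n \right)} = - 4 n n = - 4 n^{2}$)
$m{\left(x,p \right)} = - \frac{p}{-2 - 2 x}$ ($m{\left(x,p \right)} = 2 - \left(\frac{p}{-2 - 2 x} + 2\right) = 2 - \left(2 + \frac{p}{-2 - 2 x}\right) = - \frac{p}{-2 - 2 x}$)
$\left(-33 + m{\left(-6,D{\left(3 \right)} \right)}\right) 40 = \left(-33 + \frac{\left(-4\right) 3^{2}}{2 \left(1 - 6\right)}\right) 40 = \left(-33 + \frac{\left(-4\right) 9}{2 \left(-5\right)}\right) 40 = \left(-33 + \frac{1}{2} \left(-36\right) \left(- \frac{1}{5}\right)\right) 40 = \left(-33 + \frac{18}{5}\right) 40 = \left(- \frac{147}{5}\right) 40 = -1176$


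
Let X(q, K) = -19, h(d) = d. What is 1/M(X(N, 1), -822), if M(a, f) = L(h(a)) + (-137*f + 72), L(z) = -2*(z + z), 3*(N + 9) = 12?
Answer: 1/112762 ≈ 8.8682e-6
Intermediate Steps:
N = -5 (N = -9 + (⅓)*12 = -9 + 4 = -5)
L(z) = -4*z
M(a, f) = 72 - 137*f - 4*a (M(a, f) = -4*a + (-137*f + 72) = -4*a + (72 - 137*f) = 72 - 137*f - 4*a)
1/M(X(N, 1), -822) = 1/(72 - 137*(-822) - 4*(-19)) = 1/(72 + 112614 + 76) = 1/112762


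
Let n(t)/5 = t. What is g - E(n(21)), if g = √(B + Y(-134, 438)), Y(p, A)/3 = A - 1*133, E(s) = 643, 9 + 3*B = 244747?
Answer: -643 + √742449/3 ≈ -355.78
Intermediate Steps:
B = 244738/3 (B = -3 + (⅓)*244747 = -3 + 244747/3 = 244738/3 ≈ 81579.)
n(t) = 5*t
Y(p, A) = -399 + 3*A (Y(p, A) = 3*(A - 1*133) = 3*(A - 133) = 3*(-133 + A) = -399 + 3*A)
g = √742449/3 (g = √(244738/3 + (-399 + 3*438)) = √(244738/3 + (-399 + 1314)) = √(244738/3 + 915) = √(247483/3) = √742449/3 ≈ 287.22)
g - E(n(21)) = √742449/3 - 1*643 = √742449/3 - 643 = -643 + √742449/3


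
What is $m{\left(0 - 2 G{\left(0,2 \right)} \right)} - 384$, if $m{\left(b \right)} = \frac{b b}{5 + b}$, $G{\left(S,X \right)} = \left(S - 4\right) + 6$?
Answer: $-368$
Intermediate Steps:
$G{\left(S,X \right)} = 2 + S$ ($G{\left(S,X \right)} = \left(-4 + S\right) + 6 = 2 + S$)
$m{\left(b \right)} = \frac{b^{2}}{5 + b}$
$m{\left(0 - 2 G{\left(0,2 \right)} \right)} - 384 = \frac{\left(0 - 2 \left(2 + 0\right)\right)^{2}}{5 + \left(0 - 2 \left(2 + 0\right)\right)} - 384 = \frac{\left(0 - 4\right)^{2}}{5 + \left(0 - 4\right)} - 384 = \frac{\left(-4\right)^{2}}{5 - 4} - 384 = \frac{16}{1} - 384 = 16 \cdot 1 - 384 = 16 - 384 = -368$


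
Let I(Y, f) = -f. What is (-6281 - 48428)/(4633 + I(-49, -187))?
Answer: -54709/4820 ≈ -11.350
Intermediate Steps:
(-6281 - 48428)/(4633 + I(-49, -187)) = (-6281 - 48428)/(4633 - 1*(-187)) = -54709/(4633 + 187) = -54709/4820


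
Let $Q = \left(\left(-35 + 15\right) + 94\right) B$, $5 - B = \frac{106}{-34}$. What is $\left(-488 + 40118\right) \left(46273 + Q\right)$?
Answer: $\frac{31579284390}{17} \approx 1.8576 \cdot 10^{9}$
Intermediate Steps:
$B = \frac{138}{17}$ ($B = 5 - \frac{106}{-34} = 5 - 106 \left(- \frac{1}{34}\right) = 5 - - \frac{53}{17} = 5 + \frac{53}{17} = \frac{138}{17} \approx 8.1176$)
$Q = \frac{10212}{17}$ ($Q = \left(\left(-35 + 15\right) + 94\right) \frac{138}{17} = \left(-20 + 94\right) \frac{138}{17} = 74 \cdot \frac{138}{17} = \frac{10212}{17} \approx 600.71$)
$\left(-488 + 40118\right) \left(46273 + Q\right) = \left(-488 + 40118\right) \left(46273 + \frac{10212}{17}\right) = 39630 \cdot \frac{796853}{17} = \frac{31579284390}{17}$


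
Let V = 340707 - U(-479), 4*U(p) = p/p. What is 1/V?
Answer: 4/1362827 ≈ 2.9351e-6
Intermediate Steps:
U(p) = ¼ (U(p) = (p/p)/4 = (¼)*1 = ¼)
V = 1362827/4 (V = 340707 - 1*¼ = 340707 - ¼ = 1362827/4 ≈ 3.4071e+5)
1/V = 1/(1362827/4) = 4/1362827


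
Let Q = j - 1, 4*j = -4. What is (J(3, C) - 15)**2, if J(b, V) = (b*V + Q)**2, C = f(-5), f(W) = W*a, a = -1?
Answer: 23716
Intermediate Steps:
j = -1 (j = (1/4)*(-4) = -1)
f(W) = -W (f(W) = W*(-1) = -W)
C = 5 (C = -1*(-5) = 5)
Q = -2 (Q = -1 - 1 = -2)
J(b, V) = (-2 + V*b)**2 (J(b, V) = (b*V - 2)**2 = (V*b - 2)**2 = (-2 + V*b)**2)
(J(3, C) - 15)**2 = ((-2 + 5*3)**2 - 15)**2 = ((-2 + 15)**2 - 15)**2 = (13**2 - 15)**2 = (169 - 15)**2 = 154**2 = 23716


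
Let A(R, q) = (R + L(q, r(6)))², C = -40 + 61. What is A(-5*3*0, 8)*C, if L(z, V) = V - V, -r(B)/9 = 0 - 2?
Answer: 0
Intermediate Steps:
C = 21
r(B) = 18 (r(B) = -9*(0 - 2) = -9*(-2) = 18)
L(z, V) = 0
A(R, q) = R² (A(R, q) = (R + 0)² = R²)
A(-5*3*0, 8)*C = (-5*3*0)²*21 = (-15*0)²*21 = 0²*21 = 0*21 = 0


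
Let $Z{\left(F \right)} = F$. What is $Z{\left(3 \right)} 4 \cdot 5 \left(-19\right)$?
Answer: $-1140$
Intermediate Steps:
$Z{\left(3 \right)} 4 \cdot 5 \left(-19\right) = 3 \cdot 4 \cdot 5 \left(-19\right) = 3 \cdot 20 \left(-19\right) = 60 \left(-19\right) = -1140$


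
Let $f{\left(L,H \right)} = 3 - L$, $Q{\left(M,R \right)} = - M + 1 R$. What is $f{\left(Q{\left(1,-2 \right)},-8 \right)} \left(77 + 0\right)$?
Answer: $462$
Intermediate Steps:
$Q{\left(M,R \right)} = R - M$ ($Q{\left(M,R \right)} = - M + R = R - M$)
$f{\left(Q{\left(1,-2 \right)},-8 \right)} \left(77 + 0\right) = \left(3 - \left(-2 - 1\right)\right) \left(77 + 0\right) = \left(3 - \left(-2 - 1\right)\right) 77 = \left(3 - -3\right) 77 = \left(3 + 3\right) 77 = 6 \cdot 77 = 462$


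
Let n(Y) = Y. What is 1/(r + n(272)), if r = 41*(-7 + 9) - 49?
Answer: 1/305 ≈ 0.0032787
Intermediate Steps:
r = 33 (r = 41*2 - 49 = 82 - 49 = 33)
1/(r + n(272)) = 1/(33 + 272) = 1/305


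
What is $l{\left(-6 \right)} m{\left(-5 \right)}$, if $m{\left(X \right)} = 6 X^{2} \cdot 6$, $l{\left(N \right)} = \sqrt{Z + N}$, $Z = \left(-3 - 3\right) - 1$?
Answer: $900 i \sqrt{13} \approx 3245.0 i$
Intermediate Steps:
$Z = -7$ ($Z = -6 - 1 = -7$)
$l{\left(N \right)} = \sqrt{-7 + N}$
$m{\left(X \right)} = 36 X^{2}$
$l{\left(-6 \right)} m{\left(-5 \right)} = \sqrt{-7 - 6} \cdot 36 \left(-5\right)^{2} = \sqrt{-13} \cdot 36 \cdot 25 = i \sqrt{13} \cdot 900 = 900 i \sqrt{13}$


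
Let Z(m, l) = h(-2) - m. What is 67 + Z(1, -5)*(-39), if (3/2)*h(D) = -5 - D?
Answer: 184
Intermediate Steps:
h(D) = -10/3 - 2*D/3 (h(D) = 2*(-5 - D)/3 = -10/3 - 2*D/3)
Z(m, l) = -2 - m (Z(m, l) = (-10/3 - ⅔*(-2)) - m = (-10/3 + 4/3) - m = -2 - m)
67 + Z(1, -5)*(-39) = 67 + (-2 - 1*1)*(-39) = 67 + (-2 - 1)*(-39) = 67 - 3*(-39) = 67 + 117 = 184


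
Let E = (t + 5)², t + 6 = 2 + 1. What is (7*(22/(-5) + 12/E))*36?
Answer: -1764/5 ≈ -352.80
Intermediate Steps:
t = -3 (t = -6 + (2 + 1) = -6 + 3 = -3)
E = 4 (E = (-3 + 5)² = 2² = 4)
(7*(22/(-5) + 12/E))*36 = (7*(22/(-5) + 12/4))*36 = (7*(22*(-⅕) + 12*(¼)))*36 = (7*(-22/5 + 3))*36 = (7*(-7/5))*36 = -49/5*36 = -1764/5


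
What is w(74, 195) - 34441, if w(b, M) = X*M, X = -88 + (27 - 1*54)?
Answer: -56866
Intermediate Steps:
X = -115 (X = -88 + (27 - 54) = -88 - 27 = -115)
w(b, M) = -115*M
w(74, 195) - 34441 = -115*195 - 34441 = -22425 - 34441 = -56866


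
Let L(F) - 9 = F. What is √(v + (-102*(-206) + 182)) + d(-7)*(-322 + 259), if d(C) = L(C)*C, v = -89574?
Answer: 882 + 2*I*√17095 ≈ 882.0 + 261.5*I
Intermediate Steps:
L(F) = 9 + F
d(C) = C*(9 + C) (d(C) = (9 + C)*C = C*(9 + C))
√(v + (-102*(-206) + 182)) + d(-7)*(-322 + 259) = √(-89574 + (-102*(-206) + 182)) + (-7*(9 - 7))*(-322 + 259) = √(-89574 + (21012 + 182)) - 7*2*(-63) = √(-89574 + 21194) - 14*(-63) = √(-68380) + 882 = 2*I*√17095 + 882 = 882 + 2*I*√17095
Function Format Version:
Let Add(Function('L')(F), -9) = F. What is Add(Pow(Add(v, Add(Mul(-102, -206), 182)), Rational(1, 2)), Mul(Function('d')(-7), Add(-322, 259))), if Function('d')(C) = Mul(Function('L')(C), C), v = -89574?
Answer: Add(882, Mul(2, I, Pow(17095, Rational(1, 2)))) ≈ Add(882.00, Mul(261.50, I))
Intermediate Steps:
Function('L')(F) = Add(9, F)
Function('d')(C) = Mul(C, Add(9, C)) (Function('d')(C) = Mul(Add(9, C), C) = Mul(C, Add(9, C)))
Add(Pow(Add(v, Add(Mul(-102, -206), 182)), Rational(1, 2)), Mul(Function('d')(-7), Add(-322, 259))) = Add(Pow(Add(-89574, Add(Mul(-102, -206), 182)), Rational(1, 2)), Mul(Mul(-7, Add(9, -7)), Add(-322, 259))) = Add(Pow(Add(-89574, Add(21012, 182)), Rational(1, 2)), Mul(Mul(-7, 2), -63)) = Add(Pow(Add(-89574, 21194), Rational(1, 2)), Mul(-14, -63)) = Add(Pow(-68380, Rational(1, 2)), 882) = Add(Mul(2, I, Pow(17095, Rational(1, 2))), 882) = Add(882, Mul(2, I, Pow(17095, Rational(1, 2))))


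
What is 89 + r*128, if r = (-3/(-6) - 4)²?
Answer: 1657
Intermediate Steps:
r = 49/4 (r = (-3*(-⅙) - 4)² = (½ - 4)² = (-7/2)² = 49/4 ≈ 12.250)
89 + r*128 = 89 + (49/4)*128 = 89 + 1568 = 1657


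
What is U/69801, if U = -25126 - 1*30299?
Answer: -18475/23267 ≈ -0.79404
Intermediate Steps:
U = -55425 (U = -25126 - 30299 = -55425)
U/69801 = -55425/69801 = -55425*1/69801 = -18475/23267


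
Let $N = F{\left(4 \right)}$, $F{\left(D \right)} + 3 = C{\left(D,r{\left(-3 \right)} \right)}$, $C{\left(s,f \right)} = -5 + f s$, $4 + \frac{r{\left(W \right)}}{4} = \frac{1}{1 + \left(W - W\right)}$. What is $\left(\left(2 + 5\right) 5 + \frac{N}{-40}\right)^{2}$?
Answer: $\frac{33124}{25} \approx 1325.0$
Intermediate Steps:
$r{\left(W \right)} = -12$ ($r{\left(W \right)} = -16 + \frac{4}{1 + \left(W - W\right)} = -16 + \frac{4}{1 + 0} = -16 + \frac{4}{1} = -16 + 4 \cdot 1 = -16 + 4 = -12$)
$F{\left(D \right)} = -8 - 12 D$ ($F{\left(D \right)} = -3 - \left(5 + 12 D\right) = -8 - 12 D$)
$N = -56$ ($N = -8 - 48 = -56$)
$\left(\left(2 + 5\right) 5 + \frac{N}{-40}\right)^{2} = \left(\left(2 + 5\right) 5 - \frac{56}{-40}\right)^{2} = \left(7 \cdot 5 - - \frac{7}{5}\right)^{2} = \left(35 + \frac{7}{5}\right)^{2} = \left(\frac{182}{5}\right)^{2} = \frac{33124}{25}$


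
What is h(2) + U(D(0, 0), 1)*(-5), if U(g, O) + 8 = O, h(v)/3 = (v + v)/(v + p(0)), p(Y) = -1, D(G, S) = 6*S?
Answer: 47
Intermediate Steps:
h(v) = 6*v/(-1 + v) (h(v) = 3*((v + v)/(v - 1)) = 3*((2*v)/(-1 + v)) = 3*(2*v/(-1 + v)) = 6*v/(-1 + v))
U(g, O) = -8 + O
h(2) + U(D(0, 0), 1)*(-5) = 6*2/(-1 + 2) + (-8 + 1)*(-5) = 6*2/1 - 7*(-5) = 6*2*1 + 35 = 12 + 35 = 47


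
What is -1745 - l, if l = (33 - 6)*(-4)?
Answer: -1637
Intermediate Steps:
l = -108 (l = 27*(-4) = -108)
-1745 - l = -1745 - 1*(-108) = -1745 + 108 = -1637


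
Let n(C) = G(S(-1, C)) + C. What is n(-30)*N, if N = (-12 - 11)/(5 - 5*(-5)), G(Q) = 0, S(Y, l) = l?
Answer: 23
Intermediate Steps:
n(C) = C (n(C) = 0 + C = C)
N = -23/30 (N = -23/(5 + 25) = -23/30 ≈ -0.76667)
n(-30)*N = -30*(-23/30) = 23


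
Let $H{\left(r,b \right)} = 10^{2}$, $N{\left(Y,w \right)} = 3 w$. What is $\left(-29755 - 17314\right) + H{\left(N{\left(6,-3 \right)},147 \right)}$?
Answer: $-46969$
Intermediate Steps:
$H{\left(r,b \right)} = 100$
$\left(-29755 - 17314\right) + H{\left(N{\left(6,-3 \right)},147 \right)} = \left(-29755 - 17314\right) + 100 = -47069 + 100 = -46969$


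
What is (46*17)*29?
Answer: 22678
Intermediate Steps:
(46*17)*29 = 782*29 = 22678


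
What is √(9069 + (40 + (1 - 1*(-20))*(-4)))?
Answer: 95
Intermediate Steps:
√(9069 + (40 + (1 - 1*(-20))*(-4))) = √(9069 + (40 + (1 + 20)*(-4))) = √(9069 + (40 + 21*(-4))) = √(9069 + (40 - 84)) = √(9069 - 44) = √9025 = 95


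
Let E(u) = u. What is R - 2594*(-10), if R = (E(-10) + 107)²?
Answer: 35349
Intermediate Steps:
R = 9409 (R = (-10 + 107)² = 97² = 9409)
R - 2594*(-10) = 9409 - 2594*(-10) = 9409 + 25940 = 35349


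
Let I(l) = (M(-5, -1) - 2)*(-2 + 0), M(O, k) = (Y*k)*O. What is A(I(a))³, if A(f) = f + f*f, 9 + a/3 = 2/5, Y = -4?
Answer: 7762392000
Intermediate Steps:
a = -129/5 (a = -27 + 3*(2/5) = -27 + 3*(2*(⅕)) = -27 + 3*(⅖) = -27 + 6/5 = -129/5 ≈ -25.800)
M(O, k) = -4*O*k (M(O, k) = (-4*k)*O = -4*O*k)
I(l) = 44 (I(l) = (-4*(-5)*(-1) - 2)*(-2 + 0) = (-20 - 2)*(-2) = -22*(-2) = 44)
A(f) = f + f²
A(I(a))³ = (44*(1 + 44))³ = (44*45)³ = 1980³ = 7762392000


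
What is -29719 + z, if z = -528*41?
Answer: -51367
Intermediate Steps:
z = -21648
-29719 + z = -29719 - 21648 = -51367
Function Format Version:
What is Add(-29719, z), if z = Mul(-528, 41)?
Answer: -51367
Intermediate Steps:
z = -21648
Add(-29719, z) = Add(-29719, -21648) = -51367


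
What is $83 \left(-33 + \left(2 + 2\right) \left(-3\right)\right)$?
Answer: $-3735$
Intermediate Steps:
$83 \left(-33 + \left(2 + 2\right) \left(-3\right)\right) = 83 \left(-33 + 4 \left(-3\right)\right) = 83 \left(-33 - 12\right) = 83 \left(-45\right) = -3735$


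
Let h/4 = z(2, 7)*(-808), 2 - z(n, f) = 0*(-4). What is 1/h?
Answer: -1/6464 ≈ -0.00015470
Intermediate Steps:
z(n, f) = 2 (z(n, f) = 2 - 0*(-4) = 2 - 1*0 = 2 + 0 = 2)
h = -6464 (h = 4*(2*(-808)) = 4*(-1616) = -6464)
1/h = 1/(-6464) = -1/6464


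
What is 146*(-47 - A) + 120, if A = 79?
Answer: -18276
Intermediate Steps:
146*(-47 - A) + 120 = 146*(-47 - 1*79) + 120 = 146*(-47 - 79) + 120 = 146*(-126) + 120 = -18396 + 120 = -18276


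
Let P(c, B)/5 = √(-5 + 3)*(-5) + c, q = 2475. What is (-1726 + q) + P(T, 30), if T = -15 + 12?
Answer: 734 - 25*I*√2 ≈ 734.0 - 35.355*I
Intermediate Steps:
T = -3
P(c, B) = 5*c - 25*I*√2 (P(c, B) = 5*(√(-5 + 3)*(-5) + c) = 5*(√(-2)*(-5) + c) = 5*((I*√2)*(-5) + c) = 5*(-5*I*√2 + c) = 5*(c - 5*I*√2) = 5*c - 25*I*√2)
(-1726 + q) + P(T, 30) = (-1726 + 2475) + (5*(-3) - 25*I*√2) = 749 + (-15 - 25*I*√2) = 734 - 25*I*√2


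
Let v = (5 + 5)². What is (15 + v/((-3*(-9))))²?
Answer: 255025/729 ≈ 349.83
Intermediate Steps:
v = 100 (v = 10² = 100)
(15 + v/((-3*(-9))))² = (15 + 100/((-3*(-9))))² = (15 + 100/27)² = (505/27)² = 255025/729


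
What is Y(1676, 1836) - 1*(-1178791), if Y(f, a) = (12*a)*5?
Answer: 1288951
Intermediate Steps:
Y(f, a) = 60*a
Y(1676, 1836) - 1*(-1178791) = 60*1836 - 1*(-1178791) = 110160 + 1178791 = 1288951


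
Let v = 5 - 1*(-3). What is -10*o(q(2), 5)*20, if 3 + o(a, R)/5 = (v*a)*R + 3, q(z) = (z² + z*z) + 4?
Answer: -480000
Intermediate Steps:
v = 8 (v = 5 + 3 = 8)
q(z) = 4 + 2*z² (q(z) = (z² + z²) + 4 = 2*z² + 4 = 4 + 2*z²)
o(a, R) = 40*R*a (o(a, R) = -15 + 5*((8*a)*R + 3) = -15 + 5*(8*R*a + 3) = -15 + 5*(3 + 8*R*a) = -15 + (15 + 40*R*a) = 40*R*a)
-10*o(q(2), 5)*20 = -400*5*(4 + 2*2²)*20 = -400*5*(4 + 2*4)*20 = -400*5*(4 + 8)*20 = -400*5*12*20 = -10*2400*20 = -24000*20 = -480000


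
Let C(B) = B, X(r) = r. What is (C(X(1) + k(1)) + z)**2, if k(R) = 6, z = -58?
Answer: 2601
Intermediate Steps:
(C(X(1) + k(1)) + z)**2 = ((1 + 6) - 58)**2 = (7 - 58)**2 = (-51)**2 = 2601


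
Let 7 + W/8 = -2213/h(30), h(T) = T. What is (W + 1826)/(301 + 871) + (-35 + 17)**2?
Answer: 2856809/8790 ≈ 325.01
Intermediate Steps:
W = -9692/15 (W = -56 + 8*(-2213/30) = -56 - 8852/15 = -9692/15 ≈ -646.13)
(W + 1826)/(301 + 871) + (-35 + 17)**2 = (-9692/15 + 1826)/(301 + 871) + (-35 + 17)**2 = (17698/15)/1172 + (-18)**2 = (17698/15)*(1/1172) + 324 = 8849/8790 + 324 = 2856809/8790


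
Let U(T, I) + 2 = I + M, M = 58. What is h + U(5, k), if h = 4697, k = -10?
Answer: 4743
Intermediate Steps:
U(T, I) = 56 + I (U(T, I) = -2 + (I + 58) = -2 + (58 + I) = 56 + I)
h + U(5, k) = 4697 + (56 - 10) = 4697 + 46 = 4743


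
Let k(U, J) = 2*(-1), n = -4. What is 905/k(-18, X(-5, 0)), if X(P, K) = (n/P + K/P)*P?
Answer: -905/2 ≈ -452.50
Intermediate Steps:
X(P, K) = P*(-4/P + K/P) (X(P, K) = (-4/P + K/P)*P = P*(-4/P + K/P))
k(U, J) = -2
905/k(-18, X(-5, 0)) = 905/(-2) = 905*(-1/2) = -905/2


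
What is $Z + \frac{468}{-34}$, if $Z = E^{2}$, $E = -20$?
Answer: $\frac{6566}{17} \approx 386.24$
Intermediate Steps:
$Z = 400$ ($Z = \left(-20\right)^{2} = 400$)
$Z + \frac{468}{-34} = 400 + \frac{468}{-34} = 400 + 468 \left(- \frac{1}{34}\right) = 400 - \frac{234}{17} = \frac{6566}{17}$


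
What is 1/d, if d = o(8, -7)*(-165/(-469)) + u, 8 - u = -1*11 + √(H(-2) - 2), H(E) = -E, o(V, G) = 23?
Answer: 469/12706 ≈ 0.036912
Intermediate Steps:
u = 19 (u = 8 - (-1*11 + √(-1*(-2) - 2)) = 8 - (-11 + √(2 - 2)) = 8 - (-11 + √0) = 8 - (-11 + 0) = 8 - 1*(-11) = 8 + 11 = 19)
d = 12706/469 (d = 23*(-165/(-469)) + 19 = 23*(-165*(-1/469)) + 19 = 23*(165/469) + 19 = 3795/469 + 19 = 12706/469 ≈ 27.092)
1/d = 1/(12706/469) = 469/12706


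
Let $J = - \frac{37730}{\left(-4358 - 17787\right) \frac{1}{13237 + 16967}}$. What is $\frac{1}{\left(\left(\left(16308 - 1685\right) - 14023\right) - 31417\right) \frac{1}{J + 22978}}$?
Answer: $- \frac{329688946}{136488493} \approx -2.4155$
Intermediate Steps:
$J = \frac{227919384}{4429}$ ($J = - \frac{37730}{\left(-22145\right) \frac{1}{30204}} = - \frac{37730}{- \frac{22145}{30204}} = \left(-37730\right) \left(- \frac{30204}{22145}\right) = \frac{227919384}{4429} \approx 51461.0$)
$\frac{1}{\left(\left(\left(16308 - 1685\right) - 14023\right) - 31417\right) \frac{1}{J + 22978}} = \frac{1}{\left(\left(\left(16308 - 1685\right) - 14023\right) - 31417\right) \frac{1}{\frac{227919384}{4429} + 22978}} = \frac{1}{\left(\left(14623 - 14023\right) - 31417\right) \frac{1}{\frac{329688946}{4429}}} = \frac{1}{\left(600 - 31417\right) \frac{4429}{329688946}} = \frac{1}{\left(-30817\right) \frac{4429}{329688946}} = \frac{1}{- \frac{136488493}{329688946}} = - \frac{329688946}{136488493}$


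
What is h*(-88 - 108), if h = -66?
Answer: 12936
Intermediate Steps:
h*(-88 - 108) = -66*(-88 - 108) = -66*(-196) = 12936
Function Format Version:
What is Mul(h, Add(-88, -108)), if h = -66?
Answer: 12936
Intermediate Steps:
Mul(h, Add(-88, -108)) = Mul(-66, Add(-88, -108)) = Mul(-66, -196) = 12936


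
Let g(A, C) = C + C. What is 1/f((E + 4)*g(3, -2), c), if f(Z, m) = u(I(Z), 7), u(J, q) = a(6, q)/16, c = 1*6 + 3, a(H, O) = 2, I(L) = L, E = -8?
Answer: 8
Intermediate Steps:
g(A, C) = 2*C
c = 9 (c = 6 + 3 = 9)
u(J, q) = ⅛ (u(J, q) = 2/16 = 2*(1/16) = ⅛)
f(Z, m) = ⅛
1/f((E + 4)*g(3, -2), c) = 1/(⅛) = 8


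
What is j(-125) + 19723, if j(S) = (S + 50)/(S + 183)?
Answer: 1143859/58 ≈ 19722.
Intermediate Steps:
j(S) = (50 + S)/(183 + S)
j(-125) + 19723 = (50 - 125)/(183 - 125) + 19723 = -75/58 + 19723 = 1143859/58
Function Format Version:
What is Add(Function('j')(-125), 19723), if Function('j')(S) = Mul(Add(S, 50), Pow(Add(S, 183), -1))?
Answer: Rational(1143859, 58) ≈ 19722.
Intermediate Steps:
Function('j')(S) = Mul(Pow(Add(183, S), -1), Add(50, S)) (Function('j')(S) = Mul(Add(50, S), Pow(Add(183, S), -1)) = Mul(Pow(Add(183, S), -1), Add(50, S)))
Add(Function('j')(-125), 19723) = Add(Mul(Pow(Add(183, -125), -1), Add(50, -125)), 19723) = Add(Mul(Pow(58, -1), -75), 19723) = Add(Mul(Rational(1, 58), -75), 19723) = Add(Rational(-75, 58), 19723) = Rational(1143859, 58)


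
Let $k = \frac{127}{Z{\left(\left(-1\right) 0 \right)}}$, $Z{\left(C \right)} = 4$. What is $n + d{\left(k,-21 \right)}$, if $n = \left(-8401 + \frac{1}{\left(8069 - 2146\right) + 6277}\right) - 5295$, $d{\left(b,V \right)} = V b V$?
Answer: $\frac{3730151}{12200} \approx 305.75$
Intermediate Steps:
$k = \frac{127}{4} \approx 31.75$
$d{\left(b,V \right)} = b V^{2}$ ($d{\left(b,V \right)} = V V b = b V^{2}$)
$n = - \frac{167091199}{12200}$ ($n = \left(-8401 + \frac{1}{5923 + 6277}\right) - 5295 = \left(-8401 + \frac{1}{12200}\right) - 5295 = - \frac{102492199}{12200} - 5295 = - \frac{167091199}{12200} \approx -13696.0$)
$n + d{\left(k,-21 \right)} = - \frac{167091199}{12200} + \frac{127 \left(-21\right)^{2}}{4} = - \frac{167091199}{12200} + \frac{127}{4} \cdot 441 = - \frac{167091199}{12200} + \frac{56007}{4} = \frac{3730151}{12200}$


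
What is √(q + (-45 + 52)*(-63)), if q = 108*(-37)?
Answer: 3*I*√493 ≈ 66.611*I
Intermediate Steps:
q = -3996
√(q + (-45 + 52)*(-63)) = √(-3996 + (-45 + 52)*(-63)) = √(-3996 + 7*(-63)) = √(-3996 - 441) = √(-4437) = 3*I*√493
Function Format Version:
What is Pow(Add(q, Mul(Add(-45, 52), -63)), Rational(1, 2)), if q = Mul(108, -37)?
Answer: Mul(3, I, Pow(493, Rational(1, 2))) ≈ Mul(66.611, I)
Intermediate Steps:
q = -3996
Pow(Add(q, Mul(Add(-45, 52), -63)), Rational(1, 2)) = Pow(Add(-3996, Mul(Add(-45, 52), -63)), Rational(1, 2)) = Pow(Add(-3996, Mul(7, -63)), Rational(1, 2)) = Pow(Add(-3996, -441), Rational(1, 2)) = Pow(-4437, Rational(1, 2)) = Mul(3, I, Pow(493, Rational(1, 2)))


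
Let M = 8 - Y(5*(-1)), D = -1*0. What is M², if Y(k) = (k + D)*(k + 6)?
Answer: 169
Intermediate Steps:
D = 0
Y(k) = k*(6 + k) (Y(k) = (k + 0)*(k + 6) = k*(6 + k))
M = 13 (M = 8 - 5*(-1)*(6 + 5*(-1)) = 8 - (-5)*(6 - 5) = 8 - (-5) = 8 - 1*(-5) = 8 + 5 = 13)
M² = 13² = 169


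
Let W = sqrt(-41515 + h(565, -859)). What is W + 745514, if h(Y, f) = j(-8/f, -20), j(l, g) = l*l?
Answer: 745514 + I*sqrt(30633129651)/859 ≈ 7.4551e+5 + 203.75*I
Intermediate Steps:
j(l, g) = l**2
h(Y, f) = 64/f**2 (h(Y, f) = (-8/f)**2 = 64/f**2)
W = I*sqrt(30633129651)/859 (W = sqrt(-41515 + 64/(-859)**2) = sqrt(-41515 + 64*(1/737881)) = sqrt(-41515 + 64/737881) = sqrt(-30633129651/737881) = I*sqrt(30633129651)/859 ≈ 203.75*I)
W + 745514 = I*sqrt(30633129651)/859 + 745514 = 745514 + I*sqrt(30633129651)/859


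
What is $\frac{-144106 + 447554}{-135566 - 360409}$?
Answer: $- \frac{303448}{495975} \approx -0.61182$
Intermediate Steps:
$\frac{-144106 + 447554}{-135566 - 360409} = \frac{303448}{-495975} = 303448 \left(- \frac{1}{495975}\right) = - \frac{303448}{495975}$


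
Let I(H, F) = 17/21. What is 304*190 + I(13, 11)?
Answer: 1212977/21 ≈ 57761.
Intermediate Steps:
I(H, F) = 17/21 (I(H, F) = 17*(1/21) = 17/21)
304*190 + I(13, 11) = 304*190 + 17/21 = 57760 + 17/21 = 1212977/21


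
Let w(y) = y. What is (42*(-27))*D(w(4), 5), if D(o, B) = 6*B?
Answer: -34020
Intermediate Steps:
(42*(-27))*D(w(4), 5) = (42*(-27))*(6*5) = -1134*30 = -34020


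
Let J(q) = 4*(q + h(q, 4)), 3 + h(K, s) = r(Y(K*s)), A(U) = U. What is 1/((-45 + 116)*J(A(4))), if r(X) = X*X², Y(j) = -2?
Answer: -1/1988 ≈ -0.00050302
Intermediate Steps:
r(X) = X³
h(K, s) = -11 (h(K, s) = -3 + (-2)³ = -3 - 8 = -11)
J(q) = -44 + 4*q (J(q) = 4*(q - 11) = 4*(-11 + q) = -44 + 4*q)
1/((-45 + 116)*J(A(4))) = 1/((-45 + 116)*(-44 + 4*4)) = 1/(71*(-44 + 16)) = 1/(71*(-28)) = 1/(-1988) = -1/1988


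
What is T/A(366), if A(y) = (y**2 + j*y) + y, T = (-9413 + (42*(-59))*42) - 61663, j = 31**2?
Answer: -3649/10126 ≈ -0.36036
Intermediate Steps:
j = 961
T = -175152 (T = (-9413 - 2478*42) - 61663 = (-9413 - 104076) - 61663 = -113489 - 61663 = -175152)
A(y) = y**2 + 962*y (A(y) = (y**2 + 961*y) + y = y**2 + 962*y)
T/A(366) = -175152*1/(366*(962 + 366)) = -175152/(366*1328) = -175152/486048 = -175152*1/486048 = -3649/10126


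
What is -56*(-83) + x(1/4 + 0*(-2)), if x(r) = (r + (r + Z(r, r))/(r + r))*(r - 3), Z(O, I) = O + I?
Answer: 74291/16 ≈ 4643.2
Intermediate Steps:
Z(O, I) = I + O
x(r) = (-3 + r)*(3/2 + r) (x(r) = (r + (r + (r + r))/(r + r))*(r - 3) = (r + (r + 2*r)/((2*r)))*(-3 + r) = (r + (3*r)*(1/(2*r)))*(-3 + r) = (r + 3/2)*(-3 + r) = (3/2 + r)*(-3 + r) = (-3 + r)*(3/2 + r))
-56*(-83) + x(1/4 + 0*(-2)) = -56*(-83) + (-9/2 + (1/4 + 0*(-2))² - 3*(1/4 + 0*(-2))/2) = 4648 + (-9/2 + (¼ + 0)² - 3*(¼ + 0)/2) = 4648 + (-9/2 + (¼)² - 3/2*¼) = 4648 + (-9/2 + 1/16 - 3/8) = 4648 - 77/16 = 74291/16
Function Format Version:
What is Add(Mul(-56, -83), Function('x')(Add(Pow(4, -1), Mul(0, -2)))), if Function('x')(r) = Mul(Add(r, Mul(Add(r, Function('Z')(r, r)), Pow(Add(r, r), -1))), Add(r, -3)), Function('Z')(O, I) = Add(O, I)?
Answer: Rational(74291, 16) ≈ 4643.2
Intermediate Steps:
Function('Z')(O, I) = Add(I, O)
Function('x')(r) = Mul(Add(-3, r), Add(Rational(3, 2), r)) (Function('x')(r) = Mul(Add(r, Mul(Add(r, Add(r, r)), Pow(Add(r, r), -1))), Add(r, -3)) = Mul(Add(r, Mul(Add(r, Mul(2, r)), Pow(Mul(2, r), -1))), Add(-3, r)) = Mul(Add(r, Mul(Mul(3, r), Mul(Rational(1, 2), Pow(r, -1)))), Add(-3, r)) = Mul(Add(r, Rational(3, 2)), Add(-3, r)) = Mul(Add(Rational(3, 2), r), Add(-3, r)) = Mul(Add(-3, r), Add(Rational(3, 2), r)))
Add(Mul(-56, -83), Function('x')(Add(Pow(4, -1), Mul(0, -2)))) = Add(Mul(-56, -83), Add(Rational(-9, 2), Pow(Add(Pow(4, -1), Mul(0, -2)), 2), Mul(Rational(-3, 2), Add(Pow(4, -1), Mul(0, -2))))) = Add(4648, Add(Rational(-9, 2), Pow(Add(Rational(1, 4), 0), 2), Mul(Rational(-3, 2), Add(Rational(1, 4), 0)))) = Add(4648, Add(Rational(-9, 2), Pow(Rational(1, 4), 2), Mul(Rational(-3, 2), Rational(1, 4)))) = Add(4648, Add(Rational(-9, 2), Rational(1, 16), Rational(-3, 8))) = Add(4648, Rational(-77, 16)) = Rational(74291, 16)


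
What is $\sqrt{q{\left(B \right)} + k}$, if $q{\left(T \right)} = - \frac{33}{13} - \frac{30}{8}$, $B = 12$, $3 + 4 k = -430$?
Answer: $\frac{i \sqrt{19357}}{13} \approx 10.702 i$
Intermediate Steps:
$k = - \frac{433}{4}$ ($k = - \frac{3}{4} + \frac{1}{4} \left(-430\right) = - \frac{3}{4} - \frac{215}{2} = - \frac{433}{4} \approx -108.25$)
$q{\left(T \right)} = - \frac{327}{52}$ ($q{\left(T \right)} = \left(-33\right) \frac{1}{13} - \frac{15}{4} = - \frac{33}{13} - \frac{15}{4} = - \frac{327}{52}$)
$\sqrt{q{\left(B \right)} + k} = \sqrt{- \frac{327}{52} - \frac{433}{4}} = \sqrt{- \frac{1489}{13}} = \frac{i \sqrt{19357}}{13}$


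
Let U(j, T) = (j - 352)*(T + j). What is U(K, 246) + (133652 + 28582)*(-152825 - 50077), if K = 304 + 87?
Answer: -32917578225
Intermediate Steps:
K = 391
U(j, T) = (-352 + j)*(T + j)
U(K, 246) + (133652 + 28582)*(-152825 - 50077) = (391² - 352*246 - 352*391 + 246*391) + (133652 + 28582)*(-152825 - 50077) = (152881 - 86592 - 137632 + 96186) + 162234*(-202902) = 24843 - 32917603068 = -32917578225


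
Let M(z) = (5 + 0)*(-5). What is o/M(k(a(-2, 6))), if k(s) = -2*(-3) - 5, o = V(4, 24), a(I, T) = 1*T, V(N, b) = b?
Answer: -24/25 ≈ -0.96000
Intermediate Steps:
a(I, T) = T
o = 24
k(s) = 1 (k(s) = 6 - 5 = 1)
M(z) = -25 (M(z) = 5*(-5) = -25)
o/M(k(a(-2, 6))) = 24/(-25) = 24*(-1/25) = -24/25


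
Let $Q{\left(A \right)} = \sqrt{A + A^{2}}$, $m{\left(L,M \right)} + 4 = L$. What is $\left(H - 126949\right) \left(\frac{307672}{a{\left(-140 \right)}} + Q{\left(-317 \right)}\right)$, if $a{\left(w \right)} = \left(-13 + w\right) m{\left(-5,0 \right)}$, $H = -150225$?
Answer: $- \frac{85278678928}{1377} - 554348 \sqrt{25043} \approx -1.4966 \cdot 10^{8}$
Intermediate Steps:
$m{\left(L,M \right)} = -4 + L$
$a{\left(w \right)} = 117 - 9 w$ ($a{\left(w \right)} = \left(-13 + w\right) \left(-4 - 5\right) = \left(-13 + w\right) \left(-9\right) = 117 - 9 w$)
$\left(H - 126949\right) \left(\frac{307672}{a{\left(-140 \right)}} + Q{\left(-317 \right)}\right) = \left(-150225 - 126949\right) \left(\frac{307672}{117 - -1260} + \sqrt{- 317 \left(1 - 317\right)}\right) = - 277174 \left(\frac{307672}{117 + 1260} + \sqrt{\left(-317\right) \left(-316\right)}\right) = - 277174 \left(\frac{307672}{1377} + \sqrt{100172}\right) = - 277174 \left(307672 \cdot \frac{1}{1377} + 2 \sqrt{25043}\right) = - 277174 \left(\frac{307672}{1377} + 2 \sqrt{25043}\right) = - \frac{85278678928}{1377} - 554348 \sqrt{25043}$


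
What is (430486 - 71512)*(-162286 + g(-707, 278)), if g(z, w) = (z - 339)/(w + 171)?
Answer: -26157523586040/449 ≈ -5.8257e+10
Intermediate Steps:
g(z, w) = (-339 + z)/(171 + w)
(430486 - 71512)*(-162286 + g(-707, 278)) = (430486 - 71512)*(-162286 + (-339 - 707)/(171 + 278)) = 358974*(-162286 - 1046/449) = 358974*(-72867460/449) = -26157523586040/449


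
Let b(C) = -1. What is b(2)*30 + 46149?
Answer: 46119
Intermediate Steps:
b(2)*30 + 46149 = -1*30 + 46149 = -30 + 46149 = 46119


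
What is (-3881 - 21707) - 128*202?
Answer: -51444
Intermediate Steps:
(-3881 - 21707) - 128*202 = -25588 - 25856 = -51444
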